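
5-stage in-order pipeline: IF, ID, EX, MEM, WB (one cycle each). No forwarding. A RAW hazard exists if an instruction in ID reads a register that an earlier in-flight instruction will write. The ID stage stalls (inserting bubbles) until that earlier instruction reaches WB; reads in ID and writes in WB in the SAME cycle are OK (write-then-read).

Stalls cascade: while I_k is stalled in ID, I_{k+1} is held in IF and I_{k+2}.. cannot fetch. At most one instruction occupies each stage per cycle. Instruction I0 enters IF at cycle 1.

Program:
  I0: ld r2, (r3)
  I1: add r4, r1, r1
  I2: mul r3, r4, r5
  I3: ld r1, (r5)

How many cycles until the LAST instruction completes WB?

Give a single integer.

Answer: 10

Derivation:
I0 ld r2 <- r3: IF@1 ID@2 stall=0 (-) EX@3 MEM@4 WB@5
I1 add r4 <- r1,r1: IF@2 ID@3 stall=0 (-) EX@4 MEM@5 WB@6
I2 mul r3 <- r4,r5: IF@3 ID@4 stall=2 (RAW on I1.r4 (WB@6)) EX@7 MEM@8 WB@9
I3 ld r1 <- r5: IF@4 ID@7 stall=0 (-) EX@8 MEM@9 WB@10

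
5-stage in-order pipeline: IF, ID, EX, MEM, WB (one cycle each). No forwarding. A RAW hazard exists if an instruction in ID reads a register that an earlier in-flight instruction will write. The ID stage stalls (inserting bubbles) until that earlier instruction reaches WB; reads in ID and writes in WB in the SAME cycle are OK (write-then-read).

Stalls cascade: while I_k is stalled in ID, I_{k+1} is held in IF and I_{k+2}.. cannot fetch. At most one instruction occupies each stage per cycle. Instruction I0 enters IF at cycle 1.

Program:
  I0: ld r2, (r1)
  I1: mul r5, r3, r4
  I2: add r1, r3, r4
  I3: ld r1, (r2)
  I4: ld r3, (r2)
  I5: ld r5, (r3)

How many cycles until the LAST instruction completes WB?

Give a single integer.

Answer: 12

Derivation:
I0 ld r2 <- r1: IF@1 ID@2 stall=0 (-) EX@3 MEM@4 WB@5
I1 mul r5 <- r3,r4: IF@2 ID@3 stall=0 (-) EX@4 MEM@5 WB@6
I2 add r1 <- r3,r4: IF@3 ID@4 stall=0 (-) EX@5 MEM@6 WB@7
I3 ld r1 <- r2: IF@4 ID@5 stall=0 (-) EX@6 MEM@7 WB@8
I4 ld r3 <- r2: IF@5 ID@6 stall=0 (-) EX@7 MEM@8 WB@9
I5 ld r5 <- r3: IF@6 ID@7 stall=2 (RAW on I4.r3 (WB@9)) EX@10 MEM@11 WB@12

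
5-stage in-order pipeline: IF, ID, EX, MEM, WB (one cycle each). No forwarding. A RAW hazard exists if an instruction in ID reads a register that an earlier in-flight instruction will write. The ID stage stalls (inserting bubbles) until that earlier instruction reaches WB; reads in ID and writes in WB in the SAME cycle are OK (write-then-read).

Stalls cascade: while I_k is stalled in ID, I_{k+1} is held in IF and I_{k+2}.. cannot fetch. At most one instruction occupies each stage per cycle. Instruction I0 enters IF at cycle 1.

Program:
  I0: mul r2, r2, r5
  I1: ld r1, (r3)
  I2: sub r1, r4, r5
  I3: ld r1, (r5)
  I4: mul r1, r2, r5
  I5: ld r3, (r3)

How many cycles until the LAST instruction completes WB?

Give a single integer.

Answer: 10

Derivation:
I0 mul r2 <- r2,r5: IF@1 ID@2 stall=0 (-) EX@3 MEM@4 WB@5
I1 ld r1 <- r3: IF@2 ID@3 stall=0 (-) EX@4 MEM@5 WB@6
I2 sub r1 <- r4,r5: IF@3 ID@4 stall=0 (-) EX@5 MEM@6 WB@7
I3 ld r1 <- r5: IF@4 ID@5 stall=0 (-) EX@6 MEM@7 WB@8
I4 mul r1 <- r2,r5: IF@5 ID@6 stall=0 (-) EX@7 MEM@8 WB@9
I5 ld r3 <- r3: IF@6 ID@7 stall=0 (-) EX@8 MEM@9 WB@10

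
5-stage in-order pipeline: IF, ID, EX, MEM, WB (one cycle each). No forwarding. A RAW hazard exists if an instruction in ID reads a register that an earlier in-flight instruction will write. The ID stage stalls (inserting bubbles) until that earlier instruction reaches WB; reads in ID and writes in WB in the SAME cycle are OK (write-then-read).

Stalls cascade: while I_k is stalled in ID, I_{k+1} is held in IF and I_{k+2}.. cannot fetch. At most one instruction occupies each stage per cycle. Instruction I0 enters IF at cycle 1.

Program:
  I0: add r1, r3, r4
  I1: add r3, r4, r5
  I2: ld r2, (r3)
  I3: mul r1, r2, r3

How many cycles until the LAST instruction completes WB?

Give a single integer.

I0 add r1 <- r3,r4: IF@1 ID@2 stall=0 (-) EX@3 MEM@4 WB@5
I1 add r3 <- r4,r5: IF@2 ID@3 stall=0 (-) EX@4 MEM@5 WB@6
I2 ld r2 <- r3: IF@3 ID@4 stall=2 (RAW on I1.r3 (WB@6)) EX@7 MEM@8 WB@9
I3 mul r1 <- r2,r3: IF@4 ID@7 stall=2 (RAW on I2.r2 (WB@9)) EX@10 MEM@11 WB@12

Answer: 12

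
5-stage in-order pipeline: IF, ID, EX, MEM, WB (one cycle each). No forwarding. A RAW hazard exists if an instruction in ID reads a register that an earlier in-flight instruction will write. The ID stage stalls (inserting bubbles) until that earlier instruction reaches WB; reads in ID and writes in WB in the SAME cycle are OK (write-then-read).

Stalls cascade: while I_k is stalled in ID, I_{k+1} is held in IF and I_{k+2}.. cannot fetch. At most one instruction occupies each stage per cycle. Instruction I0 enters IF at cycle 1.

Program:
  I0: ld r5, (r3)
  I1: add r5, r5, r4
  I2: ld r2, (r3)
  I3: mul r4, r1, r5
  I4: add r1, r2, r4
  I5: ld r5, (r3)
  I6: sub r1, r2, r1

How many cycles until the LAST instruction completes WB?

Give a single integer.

Answer: 17

Derivation:
I0 ld r5 <- r3: IF@1 ID@2 stall=0 (-) EX@3 MEM@4 WB@5
I1 add r5 <- r5,r4: IF@2 ID@3 stall=2 (RAW on I0.r5 (WB@5)) EX@6 MEM@7 WB@8
I2 ld r2 <- r3: IF@3 ID@6 stall=0 (-) EX@7 MEM@8 WB@9
I3 mul r4 <- r1,r5: IF@6 ID@7 stall=1 (RAW on I1.r5 (WB@8)) EX@9 MEM@10 WB@11
I4 add r1 <- r2,r4: IF@7 ID@9 stall=2 (RAW on I3.r4 (WB@11)) EX@12 MEM@13 WB@14
I5 ld r5 <- r3: IF@9 ID@12 stall=0 (-) EX@13 MEM@14 WB@15
I6 sub r1 <- r2,r1: IF@12 ID@13 stall=1 (RAW on I4.r1 (WB@14)) EX@15 MEM@16 WB@17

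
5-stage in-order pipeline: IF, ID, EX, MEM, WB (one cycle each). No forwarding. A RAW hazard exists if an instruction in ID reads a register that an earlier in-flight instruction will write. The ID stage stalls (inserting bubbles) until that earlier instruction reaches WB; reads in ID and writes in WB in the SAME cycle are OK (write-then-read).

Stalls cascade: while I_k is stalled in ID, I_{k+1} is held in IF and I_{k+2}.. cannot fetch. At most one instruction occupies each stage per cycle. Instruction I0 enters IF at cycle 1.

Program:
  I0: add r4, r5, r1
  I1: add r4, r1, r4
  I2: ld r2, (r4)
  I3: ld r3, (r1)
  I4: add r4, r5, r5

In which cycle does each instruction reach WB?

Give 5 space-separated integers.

Answer: 5 8 11 12 13

Derivation:
I0 add r4 <- r5,r1: IF@1 ID@2 stall=0 (-) EX@3 MEM@4 WB@5
I1 add r4 <- r1,r4: IF@2 ID@3 stall=2 (RAW on I0.r4 (WB@5)) EX@6 MEM@7 WB@8
I2 ld r2 <- r4: IF@3 ID@6 stall=2 (RAW on I1.r4 (WB@8)) EX@9 MEM@10 WB@11
I3 ld r3 <- r1: IF@6 ID@9 stall=0 (-) EX@10 MEM@11 WB@12
I4 add r4 <- r5,r5: IF@9 ID@10 stall=0 (-) EX@11 MEM@12 WB@13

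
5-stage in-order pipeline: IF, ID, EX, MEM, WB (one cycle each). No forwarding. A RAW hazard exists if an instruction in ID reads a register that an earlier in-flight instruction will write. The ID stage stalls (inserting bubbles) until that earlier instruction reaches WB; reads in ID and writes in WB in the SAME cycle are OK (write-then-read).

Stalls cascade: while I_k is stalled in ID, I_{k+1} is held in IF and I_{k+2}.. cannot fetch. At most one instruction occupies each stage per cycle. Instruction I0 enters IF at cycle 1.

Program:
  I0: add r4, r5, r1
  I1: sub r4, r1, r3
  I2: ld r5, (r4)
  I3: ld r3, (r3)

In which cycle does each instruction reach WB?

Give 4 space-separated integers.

Answer: 5 6 9 10

Derivation:
I0 add r4 <- r5,r1: IF@1 ID@2 stall=0 (-) EX@3 MEM@4 WB@5
I1 sub r4 <- r1,r3: IF@2 ID@3 stall=0 (-) EX@4 MEM@5 WB@6
I2 ld r5 <- r4: IF@3 ID@4 stall=2 (RAW on I1.r4 (WB@6)) EX@7 MEM@8 WB@9
I3 ld r3 <- r3: IF@4 ID@7 stall=0 (-) EX@8 MEM@9 WB@10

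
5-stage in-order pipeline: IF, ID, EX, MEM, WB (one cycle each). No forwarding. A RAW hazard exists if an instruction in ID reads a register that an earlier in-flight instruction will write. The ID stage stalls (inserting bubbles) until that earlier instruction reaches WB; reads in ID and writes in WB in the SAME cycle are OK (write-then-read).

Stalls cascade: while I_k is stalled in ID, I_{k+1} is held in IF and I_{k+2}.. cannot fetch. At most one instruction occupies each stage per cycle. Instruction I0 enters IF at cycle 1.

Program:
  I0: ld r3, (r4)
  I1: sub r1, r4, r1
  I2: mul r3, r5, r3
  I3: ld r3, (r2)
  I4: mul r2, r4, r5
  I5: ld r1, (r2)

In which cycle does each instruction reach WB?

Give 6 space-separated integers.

Answer: 5 6 8 9 10 13

Derivation:
I0 ld r3 <- r4: IF@1 ID@2 stall=0 (-) EX@3 MEM@4 WB@5
I1 sub r1 <- r4,r1: IF@2 ID@3 stall=0 (-) EX@4 MEM@5 WB@6
I2 mul r3 <- r5,r3: IF@3 ID@4 stall=1 (RAW on I0.r3 (WB@5)) EX@6 MEM@7 WB@8
I3 ld r3 <- r2: IF@4 ID@6 stall=0 (-) EX@7 MEM@8 WB@9
I4 mul r2 <- r4,r5: IF@6 ID@7 stall=0 (-) EX@8 MEM@9 WB@10
I5 ld r1 <- r2: IF@7 ID@8 stall=2 (RAW on I4.r2 (WB@10)) EX@11 MEM@12 WB@13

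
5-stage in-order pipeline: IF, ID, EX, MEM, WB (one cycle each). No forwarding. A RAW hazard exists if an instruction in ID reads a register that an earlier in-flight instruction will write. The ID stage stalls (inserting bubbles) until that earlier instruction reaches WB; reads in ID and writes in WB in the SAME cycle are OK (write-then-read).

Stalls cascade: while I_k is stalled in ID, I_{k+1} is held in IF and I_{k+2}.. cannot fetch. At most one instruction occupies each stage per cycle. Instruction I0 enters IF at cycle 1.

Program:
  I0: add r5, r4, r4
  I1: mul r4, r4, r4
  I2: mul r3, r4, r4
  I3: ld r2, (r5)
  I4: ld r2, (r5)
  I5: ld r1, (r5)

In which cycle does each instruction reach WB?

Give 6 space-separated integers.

I0 add r5 <- r4,r4: IF@1 ID@2 stall=0 (-) EX@3 MEM@4 WB@5
I1 mul r4 <- r4,r4: IF@2 ID@3 stall=0 (-) EX@4 MEM@5 WB@6
I2 mul r3 <- r4,r4: IF@3 ID@4 stall=2 (RAW on I1.r4 (WB@6)) EX@7 MEM@8 WB@9
I3 ld r2 <- r5: IF@4 ID@7 stall=0 (-) EX@8 MEM@9 WB@10
I4 ld r2 <- r5: IF@7 ID@8 stall=0 (-) EX@9 MEM@10 WB@11
I5 ld r1 <- r5: IF@8 ID@9 stall=0 (-) EX@10 MEM@11 WB@12

Answer: 5 6 9 10 11 12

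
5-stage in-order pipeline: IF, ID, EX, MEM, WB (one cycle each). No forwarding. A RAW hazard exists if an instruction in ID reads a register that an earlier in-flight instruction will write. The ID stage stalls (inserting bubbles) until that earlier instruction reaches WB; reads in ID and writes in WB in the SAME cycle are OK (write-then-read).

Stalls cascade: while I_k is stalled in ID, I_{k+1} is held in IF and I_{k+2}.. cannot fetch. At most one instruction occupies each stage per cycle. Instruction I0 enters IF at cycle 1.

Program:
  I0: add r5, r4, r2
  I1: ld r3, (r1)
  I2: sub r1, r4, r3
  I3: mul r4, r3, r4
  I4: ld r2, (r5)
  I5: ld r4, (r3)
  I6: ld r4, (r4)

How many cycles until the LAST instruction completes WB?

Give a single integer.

I0 add r5 <- r4,r2: IF@1 ID@2 stall=0 (-) EX@3 MEM@4 WB@5
I1 ld r3 <- r1: IF@2 ID@3 stall=0 (-) EX@4 MEM@5 WB@6
I2 sub r1 <- r4,r3: IF@3 ID@4 stall=2 (RAW on I1.r3 (WB@6)) EX@7 MEM@8 WB@9
I3 mul r4 <- r3,r4: IF@4 ID@7 stall=0 (-) EX@8 MEM@9 WB@10
I4 ld r2 <- r5: IF@7 ID@8 stall=0 (-) EX@9 MEM@10 WB@11
I5 ld r4 <- r3: IF@8 ID@9 stall=0 (-) EX@10 MEM@11 WB@12
I6 ld r4 <- r4: IF@9 ID@10 stall=2 (RAW on I5.r4 (WB@12)) EX@13 MEM@14 WB@15

Answer: 15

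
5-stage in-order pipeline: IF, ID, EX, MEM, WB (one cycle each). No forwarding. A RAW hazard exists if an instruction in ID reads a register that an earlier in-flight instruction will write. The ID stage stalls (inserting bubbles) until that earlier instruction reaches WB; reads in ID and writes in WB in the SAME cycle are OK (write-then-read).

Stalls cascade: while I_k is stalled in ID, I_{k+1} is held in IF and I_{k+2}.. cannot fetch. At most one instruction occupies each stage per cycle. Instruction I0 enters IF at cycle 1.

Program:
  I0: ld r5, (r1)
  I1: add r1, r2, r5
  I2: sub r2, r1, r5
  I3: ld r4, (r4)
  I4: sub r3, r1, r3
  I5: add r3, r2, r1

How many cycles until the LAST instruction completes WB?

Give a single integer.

I0 ld r5 <- r1: IF@1 ID@2 stall=0 (-) EX@3 MEM@4 WB@5
I1 add r1 <- r2,r5: IF@2 ID@3 stall=2 (RAW on I0.r5 (WB@5)) EX@6 MEM@7 WB@8
I2 sub r2 <- r1,r5: IF@3 ID@6 stall=2 (RAW on I1.r1 (WB@8)) EX@9 MEM@10 WB@11
I3 ld r4 <- r4: IF@6 ID@9 stall=0 (-) EX@10 MEM@11 WB@12
I4 sub r3 <- r1,r3: IF@9 ID@10 stall=0 (-) EX@11 MEM@12 WB@13
I5 add r3 <- r2,r1: IF@10 ID@11 stall=0 (-) EX@12 MEM@13 WB@14

Answer: 14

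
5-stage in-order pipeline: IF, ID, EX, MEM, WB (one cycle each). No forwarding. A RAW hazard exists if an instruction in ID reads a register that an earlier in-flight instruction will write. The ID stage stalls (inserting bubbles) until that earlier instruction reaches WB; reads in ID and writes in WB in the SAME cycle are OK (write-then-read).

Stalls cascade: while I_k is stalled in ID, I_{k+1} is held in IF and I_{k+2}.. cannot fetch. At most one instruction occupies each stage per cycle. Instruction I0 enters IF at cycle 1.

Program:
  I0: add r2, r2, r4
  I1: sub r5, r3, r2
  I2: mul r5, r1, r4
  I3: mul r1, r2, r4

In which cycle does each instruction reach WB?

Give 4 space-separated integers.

Answer: 5 8 9 10

Derivation:
I0 add r2 <- r2,r4: IF@1 ID@2 stall=0 (-) EX@3 MEM@4 WB@5
I1 sub r5 <- r3,r2: IF@2 ID@3 stall=2 (RAW on I0.r2 (WB@5)) EX@6 MEM@7 WB@8
I2 mul r5 <- r1,r4: IF@3 ID@6 stall=0 (-) EX@7 MEM@8 WB@9
I3 mul r1 <- r2,r4: IF@6 ID@7 stall=0 (-) EX@8 MEM@9 WB@10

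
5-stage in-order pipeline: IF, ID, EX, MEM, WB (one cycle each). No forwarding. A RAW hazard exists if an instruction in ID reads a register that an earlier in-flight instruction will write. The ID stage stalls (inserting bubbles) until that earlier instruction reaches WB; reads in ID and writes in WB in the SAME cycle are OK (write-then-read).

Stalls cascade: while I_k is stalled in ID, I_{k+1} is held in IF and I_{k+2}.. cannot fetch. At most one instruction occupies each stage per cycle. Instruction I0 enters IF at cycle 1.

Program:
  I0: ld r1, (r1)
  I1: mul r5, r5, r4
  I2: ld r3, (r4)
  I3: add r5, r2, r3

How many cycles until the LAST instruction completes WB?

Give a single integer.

Answer: 10

Derivation:
I0 ld r1 <- r1: IF@1 ID@2 stall=0 (-) EX@3 MEM@4 WB@5
I1 mul r5 <- r5,r4: IF@2 ID@3 stall=0 (-) EX@4 MEM@5 WB@6
I2 ld r3 <- r4: IF@3 ID@4 stall=0 (-) EX@5 MEM@6 WB@7
I3 add r5 <- r2,r3: IF@4 ID@5 stall=2 (RAW on I2.r3 (WB@7)) EX@8 MEM@9 WB@10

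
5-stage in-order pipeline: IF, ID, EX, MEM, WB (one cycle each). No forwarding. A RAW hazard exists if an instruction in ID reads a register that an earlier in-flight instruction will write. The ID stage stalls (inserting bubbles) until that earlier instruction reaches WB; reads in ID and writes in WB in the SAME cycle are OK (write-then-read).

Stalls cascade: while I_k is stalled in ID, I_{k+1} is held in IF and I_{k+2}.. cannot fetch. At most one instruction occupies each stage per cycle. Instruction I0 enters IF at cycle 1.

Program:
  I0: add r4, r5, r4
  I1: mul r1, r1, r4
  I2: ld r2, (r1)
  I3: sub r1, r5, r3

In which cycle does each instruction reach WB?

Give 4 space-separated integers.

Answer: 5 8 11 12

Derivation:
I0 add r4 <- r5,r4: IF@1 ID@2 stall=0 (-) EX@3 MEM@4 WB@5
I1 mul r1 <- r1,r4: IF@2 ID@3 stall=2 (RAW on I0.r4 (WB@5)) EX@6 MEM@7 WB@8
I2 ld r2 <- r1: IF@3 ID@6 stall=2 (RAW on I1.r1 (WB@8)) EX@9 MEM@10 WB@11
I3 sub r1 <- r5,r3: IF@6 ID@9 stall=0 (-) EX@10 MEM@11 WB@12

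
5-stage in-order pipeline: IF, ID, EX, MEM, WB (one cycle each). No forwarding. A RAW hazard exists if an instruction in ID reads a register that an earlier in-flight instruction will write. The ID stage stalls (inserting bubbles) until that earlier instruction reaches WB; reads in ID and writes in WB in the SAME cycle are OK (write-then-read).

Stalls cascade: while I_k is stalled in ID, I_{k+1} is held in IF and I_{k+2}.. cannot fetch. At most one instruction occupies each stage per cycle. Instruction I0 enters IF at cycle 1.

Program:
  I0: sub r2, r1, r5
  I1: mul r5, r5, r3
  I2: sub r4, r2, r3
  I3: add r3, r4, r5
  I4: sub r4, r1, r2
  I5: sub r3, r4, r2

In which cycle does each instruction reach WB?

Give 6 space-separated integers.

I0 sub r2 <- r1,r5: IF@1 ID@2 stall=0 (-) EX@3 MEM@4 WB@5
I1 mul r5 <- r5,r3: IF@2 ID@3 stall=0 (-) EX@4 MEM@5 WB@6
I2 sub r4 <- r2,r3: IF@3 ID@4 stall=1 (RAW on I0.r2 (WB@5)) EX@6 MEM@7 WB@8
I3 add r3 <- r4,r5: IF@4 ID@6 stall=2 (RAW on I2.r4 (WB@8)) EX@9 MEM@10 WB@11
I4 sub r4 <- r1,r2: IF@6 ID@9 stall=0 (-) EX@10 MEM@11 WB@12
I5 sub r3 <- r4,r2: IF@9 ID@10 stall=2 (RAW on I4.r4 (WB@12)) EX@13 MEM@14 WB@15

Answer: 5 6 8 11 12 15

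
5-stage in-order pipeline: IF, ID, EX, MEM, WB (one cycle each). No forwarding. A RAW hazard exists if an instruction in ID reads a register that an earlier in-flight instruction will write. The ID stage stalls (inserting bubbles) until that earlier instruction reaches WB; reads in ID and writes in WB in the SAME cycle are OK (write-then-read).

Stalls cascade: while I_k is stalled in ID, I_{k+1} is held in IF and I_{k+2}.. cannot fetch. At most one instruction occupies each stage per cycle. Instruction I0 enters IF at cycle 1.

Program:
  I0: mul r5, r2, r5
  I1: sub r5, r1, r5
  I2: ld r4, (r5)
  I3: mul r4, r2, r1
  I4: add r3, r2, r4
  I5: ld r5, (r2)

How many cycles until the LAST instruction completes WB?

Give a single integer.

Answer: 16

Derivation:
I0 mul r5 <- r2,r5: IF@1 ID@2 stall=0 (-) EX@3 MEM@4 WB@5
I1 sub r5 <- r1,r5: IF@2 ID@3 stall=2 (RAW on I0.r5 (WB@5)) EX@6 MEM@7 WB@8
I2 ld r4 <- r5: IF@3 ID@6 stall=2 (RAW on I1.r5 (WB@8)) EX@9 MEM@10 WB@11
I3 mul r4 <- r2,r1: IF@6 ID@9 stall=0 (-) EX@10 MEM@11 WB@12
I4 add r3 <- r2,r4: IF@9 ID@10 stall=2 (RAW on I3.r4 (WB@12)) EX@13 MEM@14 WB@15
I5 ld r5 <- r2: IF@10 ID@13 stall=0 (-) EX@14 MEM@15 WB@16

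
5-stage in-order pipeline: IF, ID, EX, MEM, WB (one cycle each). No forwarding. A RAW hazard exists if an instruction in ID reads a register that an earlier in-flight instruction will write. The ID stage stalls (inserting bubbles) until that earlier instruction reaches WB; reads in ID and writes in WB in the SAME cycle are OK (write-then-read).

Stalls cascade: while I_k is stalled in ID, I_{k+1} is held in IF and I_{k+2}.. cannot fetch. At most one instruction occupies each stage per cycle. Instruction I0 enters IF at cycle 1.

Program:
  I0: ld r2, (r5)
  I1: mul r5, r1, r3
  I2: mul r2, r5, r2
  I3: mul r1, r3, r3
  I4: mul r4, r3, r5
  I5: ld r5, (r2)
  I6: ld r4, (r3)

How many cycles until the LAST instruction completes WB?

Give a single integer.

I0 ld r2 <- r5: IF@1 ID@2 stall=0 (-) EX@3 MEM@4 WB@5
I1 mul r5 <- r1,r3: IF@2 ID@3 stall=0 (-) EX@4 MEM@5 WB@6
I2 mul r2 <- r5,r2: IF@3 ID@4 stall=2 (RAW on I1.r5 (WB@6)) EX@7 MEM@8 WB@9
I3 mul r1 <- r3,r3: IF@4 ID@7 stall=0 (-) EX@8 MEM@9 WB@10
I4 mul r4 <- r3,r5: IF@7 ID@8 stall=0 (-) EX@9 MEM@10 WB@11
I5 ld r5 <- r2: IF@8 ID@9 stall=0 (-) EX@10 MEM@11 WB@12
I6 ld r4 <- r3: IF@9 ID@10 stall=0 (-) EX@11 MEM@12 WB@13

Answer: 13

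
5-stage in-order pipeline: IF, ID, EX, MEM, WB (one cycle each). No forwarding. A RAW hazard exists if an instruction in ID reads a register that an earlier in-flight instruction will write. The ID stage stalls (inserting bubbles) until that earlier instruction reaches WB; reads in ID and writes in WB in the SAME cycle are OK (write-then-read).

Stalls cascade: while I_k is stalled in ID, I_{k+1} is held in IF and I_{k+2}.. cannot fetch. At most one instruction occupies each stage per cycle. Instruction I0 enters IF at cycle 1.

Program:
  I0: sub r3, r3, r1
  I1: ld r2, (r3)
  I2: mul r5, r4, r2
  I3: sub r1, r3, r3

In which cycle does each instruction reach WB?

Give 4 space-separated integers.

I0 sub r3 <- r3,r1: IF@1 ID@2 stall=0 (-) EX@3 MEM@4 WB@5
I1 ld r2 <- r3: IF@2 ID@3 stall=2 (RAW on I0.r3 (WB@5)) EX@6 MEM@7 WB@8
I2 mul r5 <- r4,r2: IF@3 ID@6 stall=2 (RAW on I1.r2 (WB@8)) EX@9 MEM@10 WB@11
I3 sub r1 <- r3,r3: IF@6 ID@9 stall=0 (-) EX@10 MEM@11 WB@12

Answer: 5 8 11 12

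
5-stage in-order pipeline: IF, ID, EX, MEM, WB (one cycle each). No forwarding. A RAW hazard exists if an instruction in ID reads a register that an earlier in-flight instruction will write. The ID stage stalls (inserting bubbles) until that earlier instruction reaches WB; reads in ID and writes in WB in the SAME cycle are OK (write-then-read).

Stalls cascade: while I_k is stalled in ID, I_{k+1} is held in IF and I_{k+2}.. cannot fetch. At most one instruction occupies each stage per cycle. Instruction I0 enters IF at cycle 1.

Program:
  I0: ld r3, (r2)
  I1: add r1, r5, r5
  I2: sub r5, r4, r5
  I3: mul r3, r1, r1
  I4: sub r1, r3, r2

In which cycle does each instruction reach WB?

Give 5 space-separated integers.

I0 ld r3 <- r2: IF@1 ID@2 stall=0 (-) EX@3 MEM@4 WB@5
I1 add r1 <- r5,r5: IF@2 ID@3 stall=0 (-) EX@4 MEM@5 WB@6
I2 sub r5 <- r4,r5: IF@3 ID@4 stall=0 (-) EX@5 MEM@6 WB@7
I3 mul r3 <- r1,r1: IF@4 ID@5 stall=1 (RAW on I1.r1 (WB@6)) EX@7 MEM@8 WB@9
I4 sub r1 <- r3,r2: IF@5 ID@7 stall=2 (RAW on I3.r3 (WB@9)) EX@10 MEM@11 WB@12

Answer: 5 6 7 9 12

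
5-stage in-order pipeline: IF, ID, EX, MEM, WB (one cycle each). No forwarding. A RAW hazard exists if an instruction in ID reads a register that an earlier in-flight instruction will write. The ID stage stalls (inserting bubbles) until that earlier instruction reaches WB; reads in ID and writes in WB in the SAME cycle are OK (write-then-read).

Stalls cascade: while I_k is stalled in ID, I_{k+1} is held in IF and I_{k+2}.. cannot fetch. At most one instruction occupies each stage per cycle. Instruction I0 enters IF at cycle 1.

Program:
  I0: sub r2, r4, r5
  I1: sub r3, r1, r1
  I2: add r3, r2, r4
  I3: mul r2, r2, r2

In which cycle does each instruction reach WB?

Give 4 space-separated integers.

Answer: 5 6 8 9

Derivation:
I0 sub r2 <- r4,r5: IF@1 ID@2 stall=0 (-) EX@3 MEM@4 WB@5
I1 sub r3 <- r1,r1: IF@2 ID@3 stall=0 (-) EX@4 MEM@5 WB@6
I2 add r3 <- r2,r4: IF@3 ID@4 stall=1 (RAW on I0.r2 (WB@5)) EX@6 MEM@7 WB@8
I3 mul r2 <- r2,r2: IF@4 ID@6 stall=0 (-) EX@7 MEM@8 WB@9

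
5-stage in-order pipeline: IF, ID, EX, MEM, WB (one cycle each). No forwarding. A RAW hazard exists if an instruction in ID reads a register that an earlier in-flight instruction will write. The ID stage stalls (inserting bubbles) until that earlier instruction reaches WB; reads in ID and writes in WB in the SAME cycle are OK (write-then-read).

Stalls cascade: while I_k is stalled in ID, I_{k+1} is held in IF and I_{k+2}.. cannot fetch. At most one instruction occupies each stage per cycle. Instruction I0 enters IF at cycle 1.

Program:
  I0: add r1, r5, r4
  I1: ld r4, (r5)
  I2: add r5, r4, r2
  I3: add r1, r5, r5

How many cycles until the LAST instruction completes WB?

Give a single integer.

Answer: 12

Derivation:
I0 add r1 <- r5,r4: IF@1 ID@2 stall=0 (-) EX@3 MEM@4 WB@5
I1 ld r4 <- r5: IF@2 ID@3 stall=0 (-) EX@4 MEM@5 WB@6
I2 add r5 <- r4,r2: IF@3 ID@4 stall=2 (RAW on I1.r4 (WB@6)) EX@7 MEM@8 WB@9
I3 add r1 <- r5,r5: IF@4 ID@7 stall=2 (RAW on I2.r5 (WB@9)) EX@10 MEM@11 WB@12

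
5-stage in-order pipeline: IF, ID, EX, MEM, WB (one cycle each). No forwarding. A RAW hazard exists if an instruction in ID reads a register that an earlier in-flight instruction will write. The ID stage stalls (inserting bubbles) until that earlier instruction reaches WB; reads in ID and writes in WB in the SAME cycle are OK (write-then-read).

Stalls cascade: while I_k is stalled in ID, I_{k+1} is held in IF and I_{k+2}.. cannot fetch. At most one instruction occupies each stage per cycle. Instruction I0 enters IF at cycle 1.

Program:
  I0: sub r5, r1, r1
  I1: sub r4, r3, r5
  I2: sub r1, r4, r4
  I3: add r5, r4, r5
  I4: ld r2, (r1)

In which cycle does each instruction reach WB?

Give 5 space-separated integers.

Answer: 5 8 11 12 14

Derivation:
I0 sub r5 <- r1,r1: IF@1 ID@2 stall=0 (-) EX@3 MEM@4 WB@5
I1 sub r4 <- r3,r5: IF@2 ID@3 stall=2 (RAW on I0.r5 (WB@5)) EX@6 MEM@7 WB@8
I2 sub r1 <- r4,r4: IF@3 ID@6 stall=2 (RAW on I1.r4 (WB@8)) EX@9 MEM@10 WB@11
I3 add r5 <- r4,r5: IF@6 ID@9 stall=0 (-) EX@10 MEM@11 WB@12
I4 ld r2 <- r1: IF@9 ID@10 stall=1 (RAW on I2.r1 (WB@11)) EX@12 MEM@13 WB@14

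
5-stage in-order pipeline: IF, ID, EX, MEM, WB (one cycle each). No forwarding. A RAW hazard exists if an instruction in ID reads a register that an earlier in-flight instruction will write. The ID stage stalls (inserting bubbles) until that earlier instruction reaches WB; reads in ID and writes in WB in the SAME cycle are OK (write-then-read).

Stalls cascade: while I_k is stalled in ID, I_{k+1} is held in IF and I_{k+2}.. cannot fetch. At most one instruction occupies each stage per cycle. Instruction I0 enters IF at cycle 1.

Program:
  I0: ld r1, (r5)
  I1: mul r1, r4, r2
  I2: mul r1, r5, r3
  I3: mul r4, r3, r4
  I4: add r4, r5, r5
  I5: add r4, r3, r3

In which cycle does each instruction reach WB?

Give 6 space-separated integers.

I0 ld r1 <- r5: IF@1 ID@2 stall=0 (-) EX@3 MEM@4 WB@5
I1 mul r1 <- r4,r2: IF@2 ID@3 stall=0 (-) EX@4 MEM@5 WB@6
I2 mul r1 <- r5,r3: IF@3 ID@4 stall=0 (-) EX@5 MEM@6 WB@7
I3 mul r4 <- r3,r4: IF@4 ID@5 stall=0 (-) EX@6 MEM@7 WB@8
I4 add r4 <- r5,r5: IF@5 ID@6 stall=0 (-) EX@7 MEM@8 WB@9
I5 add r4 <- r3,r3: IF@6 ID@7 stall=0 (-) EX@8 MEM@9 WB@10

Answer: 5 6 7 8 9 10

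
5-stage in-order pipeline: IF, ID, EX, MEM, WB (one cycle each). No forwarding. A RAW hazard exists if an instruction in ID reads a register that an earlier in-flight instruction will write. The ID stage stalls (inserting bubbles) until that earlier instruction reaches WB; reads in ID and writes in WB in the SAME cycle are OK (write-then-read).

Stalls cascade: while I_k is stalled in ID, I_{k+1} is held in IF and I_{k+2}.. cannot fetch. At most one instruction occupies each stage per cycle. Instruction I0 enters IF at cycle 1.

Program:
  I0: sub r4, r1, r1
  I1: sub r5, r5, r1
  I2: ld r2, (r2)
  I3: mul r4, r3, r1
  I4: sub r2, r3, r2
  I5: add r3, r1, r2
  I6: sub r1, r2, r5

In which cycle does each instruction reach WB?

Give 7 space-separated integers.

Answer: 5 6 7 8 10 13 14

Derivation:
I0 sub r4 <- r1,r1: IF@1 ID@2 stall=0 (-) EX@3 MEM@4 WB@5
I1 sub r5 <- r5,r1: IF@2 ID@3 stall=0 (-) EX@4 MEM@5 WB@6
I2 ld r2 <- r2: IF@3 ID@4 stall=0 (-) EX@5 MEM@6 WB@7
I3 mul r4 <- r3,r1: IF@4 ID@5 stall=0 (-) EX@6 MEM@7 WB@8
I4 sub r2 <- r3,r2: IF@5 ID@6 stall=1 (RAW on I2.r2 (WB@7)) EX@8 MEM@9 WB@10
I5 add r3 <- r1,r2: IF@6 ID@8 stall=2 (RAW on I4.r2 (WB@10)) EX@11 MEM@12 WB@13
I6 sub r1 <- r2,r5: IF@8 ID@11 stall=0 (-) EX@12 MEM@13 WB@14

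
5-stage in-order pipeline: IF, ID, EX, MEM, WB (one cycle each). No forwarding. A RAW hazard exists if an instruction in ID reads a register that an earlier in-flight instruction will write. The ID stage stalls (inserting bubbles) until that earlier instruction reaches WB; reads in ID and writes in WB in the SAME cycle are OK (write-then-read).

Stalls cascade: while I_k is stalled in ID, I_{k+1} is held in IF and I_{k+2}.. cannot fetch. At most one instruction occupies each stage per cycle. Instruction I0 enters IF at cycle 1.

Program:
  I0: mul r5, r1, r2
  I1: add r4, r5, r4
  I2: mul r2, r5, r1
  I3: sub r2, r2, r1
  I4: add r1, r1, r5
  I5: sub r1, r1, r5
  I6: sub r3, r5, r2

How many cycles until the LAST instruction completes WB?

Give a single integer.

I0 mul r5 <- r1,r2: IF@1 ID@2 stall=0 (-) EX@3 MEM@4 WB@5
I1 add r4 <- r5,r4: IF@2 ID@3 stall=2 (RAW on I0.r5 (WB@5)) EX@6 MEM@7 WB@8
I2 mul r2 <- r5,r1: IF@3 ID@6 stall=0 (-) EX@7 MEM@8 WB@9
I3 sub r2 <- r2,r1: IF@6 ID@7 stall=2 (RAW on I2.r2 (WB@9)) EX@10 MEM@11 WB@12
I4 add r1 <- r1,r5: IF@7 ID@10 stall=0 (-) EX@11 MEM@12 WB@13
I5 sub r1 <- r1,r5: IF@10 ID@11 stall=2 (RAW on I4.r1 (WB@13)) EX@14 MEM@15 WB@16
I6 sub r3 <- r5,r2: IF@11 ID@14 stall=0 (-) EX@15 MEM@16 WB@17

Answer: 17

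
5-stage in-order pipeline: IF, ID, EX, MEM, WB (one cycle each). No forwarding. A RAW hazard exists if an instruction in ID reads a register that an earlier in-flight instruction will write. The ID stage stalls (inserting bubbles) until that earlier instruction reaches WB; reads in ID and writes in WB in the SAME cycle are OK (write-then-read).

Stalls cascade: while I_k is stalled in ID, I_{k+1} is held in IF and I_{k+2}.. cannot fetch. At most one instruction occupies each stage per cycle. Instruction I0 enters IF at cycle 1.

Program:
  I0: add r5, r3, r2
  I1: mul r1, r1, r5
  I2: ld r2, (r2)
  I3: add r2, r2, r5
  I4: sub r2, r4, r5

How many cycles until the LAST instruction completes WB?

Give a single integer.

I0 add r5 <- r3,r2: IF@1 ID@2 stall=0 (-) EX@3 MEM@4 WB@5
I1 mul r1 <- r1,r5: IF@2 ID@3 stall=2 (RAW on I0.r5 (WB@5)) EX@6 MEM@7 WB@8
I2 ld r2 <- r2: IF@3 ID@6 stall=0 (-) EX@7 MEM@8 WB@9
I3 add r2 <- r2,r5: IF@6 ID@7 stall=2 (RAW on I2.r2 (WB@9)) EX@10 MEM@11 WB@12
I4 sub r2 <- r4,r5: IF@7 ID@10 stall=0 (-) EX@11 MEM@12 WB@13

Answer: 13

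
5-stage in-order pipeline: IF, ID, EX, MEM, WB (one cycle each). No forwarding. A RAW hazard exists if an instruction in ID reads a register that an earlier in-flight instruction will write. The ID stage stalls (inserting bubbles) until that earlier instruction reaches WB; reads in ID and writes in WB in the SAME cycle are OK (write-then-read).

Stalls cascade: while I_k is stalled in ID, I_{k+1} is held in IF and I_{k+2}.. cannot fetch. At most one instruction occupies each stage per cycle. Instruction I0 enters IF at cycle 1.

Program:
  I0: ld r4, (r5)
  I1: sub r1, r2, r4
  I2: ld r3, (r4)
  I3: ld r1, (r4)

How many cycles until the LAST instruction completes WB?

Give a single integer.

Answer: 10

Derivation:
I0 ld r4 <- r5: IF@1 ID@2 stall=0 (-) EX@3 MEM@4 WB@5
I1 sub r1 <- r2,r4: IF@2 ID@3 stall=2 (RAW on I0.r4 (WB@5)) EX@6 MEM@7 WB@8
I2 ld r3 <- r4: IF@3 ID@6 stall=0 (-) EX@7 MEM@8 WB@9
I3 ld r1 <- r4: IF@6 ID@7 stall=0 (-) EX@8 MEM@9 WB@10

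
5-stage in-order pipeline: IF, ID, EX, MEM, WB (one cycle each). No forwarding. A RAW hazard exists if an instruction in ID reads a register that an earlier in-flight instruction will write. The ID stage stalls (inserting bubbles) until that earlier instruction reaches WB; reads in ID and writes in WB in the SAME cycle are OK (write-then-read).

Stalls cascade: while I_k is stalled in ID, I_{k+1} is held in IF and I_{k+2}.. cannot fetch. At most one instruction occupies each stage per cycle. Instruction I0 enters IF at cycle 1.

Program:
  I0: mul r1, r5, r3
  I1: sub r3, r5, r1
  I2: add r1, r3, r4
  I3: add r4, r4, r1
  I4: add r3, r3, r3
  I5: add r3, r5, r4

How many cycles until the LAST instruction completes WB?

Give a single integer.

I0 mul r1 <- r5,r3: IF@1 ID@2 stall=0 (-) EX@3 MEM@4 WB@5
I1 sub r3 <- r5,r1: IF@2 ID@3 stall=2 (RAW on I0.r1 (WB@5)) EX@6 MEM@7 WB@8
I2 add r1 <- r3,r4: IF@3 ID@6 stall=2 (RAW on I1.r3 (WB@8)) EX@9 MEM@10 WB@11
I3 add r4 <- r4,r1: IF@6 ID@9 stall=2 (RAW on I2.r1 (WB@11)) EX@12 MEM@13 WB@14
I4 add r3 <- r3,r3: IF@9 ID@12 stall=0 (-) EX@13 MEM@14 WB@15
I5 add r3 <- r5,r4: IF@12 ID@13 stall=1 (RAW on I3.r4 (WB@14)) EX@15 MEM@16 WB@17

Answer: 17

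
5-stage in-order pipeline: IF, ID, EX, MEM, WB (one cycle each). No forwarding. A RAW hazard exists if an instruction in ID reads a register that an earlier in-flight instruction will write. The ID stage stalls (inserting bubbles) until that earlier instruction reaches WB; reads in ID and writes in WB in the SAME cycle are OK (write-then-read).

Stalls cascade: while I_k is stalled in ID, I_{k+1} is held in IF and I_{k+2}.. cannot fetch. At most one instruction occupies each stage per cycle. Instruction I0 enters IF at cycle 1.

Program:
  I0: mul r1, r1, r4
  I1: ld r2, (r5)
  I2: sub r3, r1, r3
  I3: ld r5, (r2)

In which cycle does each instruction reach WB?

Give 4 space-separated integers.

Answer: 5 6 8 9

Derivation:
I0 mul r1 <- r1,r4: IF@1 ID@2 stall=0 (-) EX@3 MEM@4 WB@5
I1 ld r2 <- r5: IF@2 ID@3 stall=0 (-) EX@4 MEM@5 WB@6
I2 sub r3 <- r1,r3: IF@3 ID@4 stall=1 (RAW on I0.r1 (WB@5)) EX@6 MEM@7 WB@8
I3 ld r5 <- r2: IF@4 ID@6 stall=0 (-) EX@7 MEM@8 WB@9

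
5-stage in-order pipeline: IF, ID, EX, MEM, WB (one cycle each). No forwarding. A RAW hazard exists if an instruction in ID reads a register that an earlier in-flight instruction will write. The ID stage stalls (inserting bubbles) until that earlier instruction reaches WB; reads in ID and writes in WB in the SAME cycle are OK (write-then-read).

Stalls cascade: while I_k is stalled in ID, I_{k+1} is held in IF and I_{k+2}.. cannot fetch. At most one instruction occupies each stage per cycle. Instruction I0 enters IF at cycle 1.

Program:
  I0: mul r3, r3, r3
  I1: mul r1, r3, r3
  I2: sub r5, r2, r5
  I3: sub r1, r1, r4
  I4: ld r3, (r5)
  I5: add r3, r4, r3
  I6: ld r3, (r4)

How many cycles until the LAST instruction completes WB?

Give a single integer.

Answer: 16

Derivation:
I0 mul r3 <- r3,r3: IF@1 ID@2 stall=0 (-) EX@3 MEM@4 WB@5
I1 mul r1 <- r3,r3: IF@2 ID@3 stall=2 (RAW on I0.r3 (WB@5)) EX@6 MEM@7 WB@8
I2 sub r5 <- r2,r5: IF@3 ID@6 stall=0 (-) EX@7 MEM@8 WB@9
I3 sub r1 <- r1,r4: IF@6 ID@7 stall=1 (RAW on I1.r1 (WB@8)) EX@9 MEM@10 WB@11
I4 ld r3 <- r5: IF@7 ID@9 stall=0 (-) EX@10 MEM@11 WB@12
I5 add r3 <- r4,r3: IF@9 ID@10 stall=2 (RAW on I4.r3 (WB@12)) EX@13 MEM@14 WB@15
I6 ld r3 <- r4: IF@10 ID@13 stall=0 (-) EX@14 MEM@15 WB@16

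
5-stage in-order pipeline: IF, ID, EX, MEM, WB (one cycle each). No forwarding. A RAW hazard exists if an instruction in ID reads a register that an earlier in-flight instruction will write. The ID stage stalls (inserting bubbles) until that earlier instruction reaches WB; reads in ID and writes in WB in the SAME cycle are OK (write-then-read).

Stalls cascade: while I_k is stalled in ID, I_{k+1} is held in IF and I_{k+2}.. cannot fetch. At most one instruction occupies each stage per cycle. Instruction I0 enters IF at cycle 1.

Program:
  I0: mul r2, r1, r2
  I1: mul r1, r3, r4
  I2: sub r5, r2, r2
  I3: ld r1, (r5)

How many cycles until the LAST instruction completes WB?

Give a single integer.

Answer: 11

Derivation:
I0 mul r2 <- r1,r2: IF@1 ID@2 stall=0 (-) EX@3 MEM@4 WB@5
I1 mul r1 <- r3,r4: IF@2 ID@3 stall=0 (-) EX@4 MEM@5 WB@6
I2 sub r5 <- r2,r2: IF@3 ID@4 stall=1 (RAW on I0.r2 (WB@5)) EX@6 MEM@7 WB@8
I3 ld r1 <- r5: IF@4 ID@6 stall=2 (RAW on I2.r5 (WB@8)) EX@9 MEM@10 WB@11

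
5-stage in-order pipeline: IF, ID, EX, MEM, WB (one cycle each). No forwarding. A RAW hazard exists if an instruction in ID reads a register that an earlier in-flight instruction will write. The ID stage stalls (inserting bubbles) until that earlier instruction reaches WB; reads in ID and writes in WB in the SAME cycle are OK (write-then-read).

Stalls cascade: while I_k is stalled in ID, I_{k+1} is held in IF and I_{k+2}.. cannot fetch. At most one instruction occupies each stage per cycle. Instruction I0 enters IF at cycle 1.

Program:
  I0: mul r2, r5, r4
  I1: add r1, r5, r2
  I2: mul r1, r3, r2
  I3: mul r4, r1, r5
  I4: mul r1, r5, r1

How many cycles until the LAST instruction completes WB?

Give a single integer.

Answer: 13

Derivation:
I0 mul r2 <- r5,r4: IF@1 ID@2 stall=0 (-) EX@3 MEM@4 WB@5
I1 add r1 <- r5,r2: IF@2 ID@3 stall=2 (RAW on I0.r2 (WB@5)) EX@6 MEM@7 WB@8
I2 mul r1 <- r3,r2: IF@3 ID@6 stall=0 (-) EX@7 MEM@8 WB@9
I3 mul r4 <- r1,r5: IF@6 ID@7 stall=2 (RAW on I2.r1 (WB@9)) EX@10 MEM@11 WB@12
I4 mul r1 <- r5,r1: IF@7 ID@10 stall=0 (-) EX@11 MEM@12 WB@13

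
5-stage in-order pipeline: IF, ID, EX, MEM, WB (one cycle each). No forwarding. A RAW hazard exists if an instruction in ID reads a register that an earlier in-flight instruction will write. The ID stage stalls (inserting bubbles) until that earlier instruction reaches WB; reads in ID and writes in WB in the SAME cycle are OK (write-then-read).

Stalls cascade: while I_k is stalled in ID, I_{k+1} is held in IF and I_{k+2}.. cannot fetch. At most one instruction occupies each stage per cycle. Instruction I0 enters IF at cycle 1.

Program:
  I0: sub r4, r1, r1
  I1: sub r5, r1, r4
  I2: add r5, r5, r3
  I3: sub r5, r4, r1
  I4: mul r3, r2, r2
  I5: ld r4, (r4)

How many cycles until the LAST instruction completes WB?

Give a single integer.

I0 sub r4 <- r1,r1: IF@1 ID@2 stall=0 (-) EX@3 MEM@4 WB@5
I1 sub r5 <- r1,r4: IF@2 ID@3 stall=2 (RAW on I0.r4 (WB@5)) EX@6 MEM@7 WB@8
I2 add r5 <- r5,r3: IF@3 ID@6 stall=2 (RAW on I1.r5 (WB@8)) EX@9 MEM@10 WB@11
I3 sub r5 <- r4,r1: IF@6 ID@9 stall=0 (-) EX@10 MEM@11 WB@12
I4 mul r3 <- r2,r2: IF@9 ID@10 stall=0 (-) EX@11 MEM@12 WB@13
I5 ld r4 <- r4: IF@10 ID@11 stall=0 (-) EX@12 MEM@13 WB@14

Answer: 14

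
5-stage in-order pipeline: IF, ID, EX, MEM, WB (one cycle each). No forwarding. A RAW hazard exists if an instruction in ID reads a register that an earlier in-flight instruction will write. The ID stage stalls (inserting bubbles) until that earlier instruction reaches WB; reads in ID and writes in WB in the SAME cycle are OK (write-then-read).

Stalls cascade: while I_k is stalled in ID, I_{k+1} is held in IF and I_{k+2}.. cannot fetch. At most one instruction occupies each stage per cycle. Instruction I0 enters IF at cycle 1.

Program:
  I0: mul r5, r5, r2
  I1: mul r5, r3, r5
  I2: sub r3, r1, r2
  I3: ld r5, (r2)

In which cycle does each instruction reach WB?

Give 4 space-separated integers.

Answer: 5 8 9 10

Derivation:
I0 mul r5 <- r5,r2: IF@1 ID@2 stall=0 (-) EX@3 MEM@4 WB@5
I1 mul r5 <- r3,r5: IF@2 ID@3 stall=2 (RAW on I0.r5 (WB@5)) EX@6 MEM@7 WB@8
I2 sub r3 <- r1,r2: IF@3 ID@6 stall=0 (-) EX@7 MEM@8 WB@9
I3 ld r5 <- r2: IF@6 ID@7 stall=0 (-) EX@8 MEM@9 WB@10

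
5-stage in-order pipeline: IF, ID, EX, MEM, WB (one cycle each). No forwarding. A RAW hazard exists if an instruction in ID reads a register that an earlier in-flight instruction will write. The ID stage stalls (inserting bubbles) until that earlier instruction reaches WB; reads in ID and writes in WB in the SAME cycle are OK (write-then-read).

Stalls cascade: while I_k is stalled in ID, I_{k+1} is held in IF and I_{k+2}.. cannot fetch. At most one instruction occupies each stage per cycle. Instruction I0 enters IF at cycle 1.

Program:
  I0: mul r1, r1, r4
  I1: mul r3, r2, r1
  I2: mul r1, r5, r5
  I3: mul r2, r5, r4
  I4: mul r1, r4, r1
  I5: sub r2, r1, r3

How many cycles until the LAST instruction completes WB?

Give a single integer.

I0 mul r1 <- r1,r4: IF@1 ID@2 stall=0 (-) EX@3 MEM@4 WB@5
I1 mul r3 <- r2,r1: IF@2 ID@3 stall=2 (RAW on I0.r1 (WB@5)) EX@6 MEM@7 WB@8
I2 mul r1 <- r5,r5: IF@3 ID@6 stall=0 (-) EX@7 MEM@8 WB@9
I3 mul r2 <- r5,r4: IF@6 ID@7 stall=0 (-) EX@8 MEM@9 WB@10
I4 mul r1 <- r4,r1: IF@7 ID@8 stall=1 (RAW on I2.r1 (WB@9)) EX@10 MEM@11 WB@12
I5 sub r2 <- r1,r3: IF@8 ID@10 stall=2 (RAW on I4.r1 (WB@12)) EX@13 MEM@14 WB@15

Answer: 15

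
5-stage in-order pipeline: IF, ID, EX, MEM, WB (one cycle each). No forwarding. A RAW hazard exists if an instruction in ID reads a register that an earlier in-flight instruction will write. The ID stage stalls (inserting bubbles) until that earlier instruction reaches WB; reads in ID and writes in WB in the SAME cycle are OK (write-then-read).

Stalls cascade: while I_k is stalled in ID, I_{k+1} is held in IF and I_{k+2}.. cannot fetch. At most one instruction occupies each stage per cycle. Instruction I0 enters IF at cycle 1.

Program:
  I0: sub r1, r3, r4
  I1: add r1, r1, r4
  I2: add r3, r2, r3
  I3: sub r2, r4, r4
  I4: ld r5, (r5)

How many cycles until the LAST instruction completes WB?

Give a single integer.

Answer: 11

Derivation:
I0 sub r1 <- r3,r4: IF@1 ID@2 stall=0 (-) EX@3 MEM@4 WB@5
I1 add r1 <- r1,r4: IF@2 ID@3 stall=2 (RAW on I0.r1 (WB@5)) EX@6 MEM@7 WB@8
I2 add r3 <- r2,r3: IF@3 ID@6 stall=0 (-) EX@7 MEM@8 WB@9
I3 sub r2 <- r4,r4: IF@6 ID@7 stall=0 (-) EX@8 MEM@9 WB@10
I4 ld r5 <- r5: IF@7 ID@8 stall=0 (-) EX@9 MEM@10 WB@11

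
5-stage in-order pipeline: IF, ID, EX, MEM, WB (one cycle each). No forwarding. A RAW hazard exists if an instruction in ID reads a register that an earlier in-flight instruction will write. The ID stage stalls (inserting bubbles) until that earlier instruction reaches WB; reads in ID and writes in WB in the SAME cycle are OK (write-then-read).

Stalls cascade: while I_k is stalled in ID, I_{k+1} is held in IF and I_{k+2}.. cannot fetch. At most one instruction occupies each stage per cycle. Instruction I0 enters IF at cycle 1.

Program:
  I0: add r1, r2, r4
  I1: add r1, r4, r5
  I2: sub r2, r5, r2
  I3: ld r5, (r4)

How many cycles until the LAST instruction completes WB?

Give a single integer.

Answer: 8

Derivation:
I0 add r1 <- r2,r4: IF@1 ID@2 stall=0 (-) EX@3 MEM@4 WB@5
I1 add r1 <- r4,r5: IF@2 ID@3 stall=0 (-) EX@4 MEM@5 WB@6
I2 sub r2 <- r5,r2: IF@3 ID@4 stall=0 (-) EX@5 MEM@6 WB@7
I3 ld r5 <- r4: IF@4 ID@5 stall=0 (-) EX@6 MEM@7 WB@8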